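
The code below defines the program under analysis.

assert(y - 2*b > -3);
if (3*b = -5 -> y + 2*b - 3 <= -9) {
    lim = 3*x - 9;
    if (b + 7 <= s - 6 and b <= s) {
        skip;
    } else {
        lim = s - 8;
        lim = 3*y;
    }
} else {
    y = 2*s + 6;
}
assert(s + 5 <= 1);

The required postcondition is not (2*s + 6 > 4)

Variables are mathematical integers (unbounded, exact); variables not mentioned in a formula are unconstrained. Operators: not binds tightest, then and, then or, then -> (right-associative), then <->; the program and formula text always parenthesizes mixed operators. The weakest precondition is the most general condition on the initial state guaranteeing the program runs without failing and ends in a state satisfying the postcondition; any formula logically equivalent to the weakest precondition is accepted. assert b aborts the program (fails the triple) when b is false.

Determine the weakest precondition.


Working backward. After the program, the postcondition not (2*s + 6 > 4) must hold; in canonical form it is not (2*s > -2).
Before assert s + 5 <= 1: s <= -4 and (not (2*s > -2))
Then branch requires ((b <= s - 13 and b <= s) -> (s <= -4 and (not (2*s > -2)))) and ((not (b <= s - 13 and b <= s)) -> (s <= -4 and (not (2*s > -2)))); else branch requires s <= -4 and (not (2*s > -2)).
Before the if: ((3*b = -5 -> 2*b + y <= -6) -> (((b <= s - 13 and b <= s) -> (s <= -4 and (not (2*s > -2)))) and ((not (b <= s - 13 and b <= s)) -> (s <= -4 and (not (2*s > -2)))))) and ((not (3*b = -5 -> 2*b + y <= -6)) -> (s <= -4 and (not (2*s > -2))))
Before assert y - 2*b > -3: y > 2*b - 3 and ((3*b = -5 -> 2*b + y <= -6) -> (((b <= s - 13 and b <= s) -> (s <= -4 and (not (2*s > -2)))) and ((not (b <= s - 13 and b <= s)) -> (s <= -4 and (not (2*s > -2)))))) and ((not (3*b = -5 -> 2*b + y <= -6)) -> (s <= -4 and (not (2*s > -2))))
Answer: WP = y > 2*b - 3 and ((3*b = -5 -> 2*b + y <= -6) -> (((b <= s - 13 and b <= s) -> (s <= -4 and (not (2*s > -2)))) and ((not (b <= s - 13 and b <= s)) -> (s <= -4 and (not (2*s > -2)))))) and ((not (3*b = -5 -> 2*b + y <= -6)) -> (s <= -4 and (not (2*s > -2))))


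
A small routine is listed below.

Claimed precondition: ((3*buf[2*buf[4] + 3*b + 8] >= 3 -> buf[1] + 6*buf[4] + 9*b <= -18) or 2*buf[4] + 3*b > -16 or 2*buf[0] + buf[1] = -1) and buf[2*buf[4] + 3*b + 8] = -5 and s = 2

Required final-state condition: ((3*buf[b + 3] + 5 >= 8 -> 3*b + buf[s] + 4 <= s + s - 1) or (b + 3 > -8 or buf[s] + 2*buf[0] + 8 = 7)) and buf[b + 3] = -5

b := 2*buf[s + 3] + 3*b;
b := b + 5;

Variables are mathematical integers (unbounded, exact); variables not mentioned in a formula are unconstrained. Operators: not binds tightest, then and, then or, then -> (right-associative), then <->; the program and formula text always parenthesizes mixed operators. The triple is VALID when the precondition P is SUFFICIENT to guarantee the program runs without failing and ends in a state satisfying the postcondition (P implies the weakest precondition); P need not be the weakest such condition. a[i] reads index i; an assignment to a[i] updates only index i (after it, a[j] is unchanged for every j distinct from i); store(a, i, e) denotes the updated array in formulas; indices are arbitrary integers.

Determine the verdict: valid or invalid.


Working backward. After the program, the postcondition ((3*buf[b + 3] + 5 >= 8 -> 3*b + buf[s] + 4 <= s + s - 1) or (b + 3 > -8 or buf[s] + 2*buf[0] + 8 = 7)) and buf[b + 3] = -5 must hold; in canonical form it is ((3*buf[b + 3] >= 3 -> buf[s] + 3*b <= 2*s - 5) or b > -11 or 2*buf[0] + buf[s] = -1) and buf[b + 3] = -5.
Before b := b + 5: ((3*buf[b + 8] >= 3 -> buf[s] + 3*b <= 2*s - 20) or b > -16 or 2*buf[0] + buf[s] = -1) and buf[b + 8] = -5
Before b := 2*buf[s + 3] + 3*b: ((3*buf[2*buf[s + 3] + 3*b + 8] >= 3 -> 6*buf[s + 3] + buf[s] + 9*b <= 2*s - 20) or 2*buf[s + 3] + 3*b > -16 or 2*buf[0] + buf[s] = -1) and buf[2*buf[s + 3] + 3*b + 8] = -5
The weakest precondition is ((3*buf[2*buf[s + 3] + 3*b + 8] >= 3 -> 6*buf[s + 3] + buf[s] + 9*b <= 2*s - 20) or 2*buf[s + 3] + 3*b > -16 or 2*buf[0] + buf[s] = -1) and buf[2*buf[s + 3] + 3*b + 8] = -5.
Check whether ((3*buf[2*buf[4] + 3*b + 8] >= 3 -> buf[1] + 6*buf[4] + 9*b <= -18) or 2*buf[4] + 3*b > -16 or 2*buf[0] + buf[1] = -1) and buf[2*buf[4] + 3*b + 8] = -5 and s = 2 implies it.
Countermodel: at the initial state b = 0, buf = {[0] = 10, [1] = 10, [2] = 10, [4] = 0, [5] = 17422, [8] = -5, [34852] = 10, elsewhere 10}, s = 2, the precondition holds but the weakest precondition fails.
Answer: invalid


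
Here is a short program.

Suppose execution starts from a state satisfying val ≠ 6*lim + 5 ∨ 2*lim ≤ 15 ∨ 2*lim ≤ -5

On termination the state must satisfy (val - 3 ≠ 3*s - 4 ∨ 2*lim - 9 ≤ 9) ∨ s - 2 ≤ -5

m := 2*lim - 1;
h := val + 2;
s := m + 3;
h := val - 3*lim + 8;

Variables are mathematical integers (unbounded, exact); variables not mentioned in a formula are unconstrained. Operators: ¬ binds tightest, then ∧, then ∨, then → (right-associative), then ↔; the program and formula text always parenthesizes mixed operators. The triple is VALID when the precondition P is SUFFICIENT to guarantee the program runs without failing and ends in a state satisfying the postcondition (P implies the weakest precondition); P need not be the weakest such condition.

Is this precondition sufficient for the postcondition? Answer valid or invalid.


Working backward. After the program, the postcondition (val - 3 ≠ 3*s - 4 ∨ 2*lim - 9 ≤ 9) ∨ s - 2 ≤ -5 must hold; in canonical form it is val ≠ 3*s - 1 ∨ 2*lim ≤ 18 ∨ s ≤ -3.
Before h := val - 3*lim + 8: val ≠ 3*s - 1 ∨ 2*lim ≤ 18 ∨ s ≤ -3
Before s := m + 3: val ≠ 3*m + 8 ∨ 2*lim ≤ 18 ∨ m ≤ -6
Before h := val + 2: val ≠ 3*m + 8 ∨ 2*lim ≤ 18 ∨ m ≤ -6
Before m := 2*lim - 1: val ≠ 6*lim + 5 ∨ 2*lim ≤ 18 ∨ 2*lim ≤ -5
The weakest precondition is val ≠ 6*lim + 5 ∨ 2*lim ≤ 18 ∨ 2*lim ≤ -5.
Check whether val ≠ 6*lim + 5 ∨ 2*lim ≤ 15 ∨ 2*lim ≤ -5 implies it.
Every state satisfying the precondition satisfies the weakest precondition: the implication holds.
Answer: valid


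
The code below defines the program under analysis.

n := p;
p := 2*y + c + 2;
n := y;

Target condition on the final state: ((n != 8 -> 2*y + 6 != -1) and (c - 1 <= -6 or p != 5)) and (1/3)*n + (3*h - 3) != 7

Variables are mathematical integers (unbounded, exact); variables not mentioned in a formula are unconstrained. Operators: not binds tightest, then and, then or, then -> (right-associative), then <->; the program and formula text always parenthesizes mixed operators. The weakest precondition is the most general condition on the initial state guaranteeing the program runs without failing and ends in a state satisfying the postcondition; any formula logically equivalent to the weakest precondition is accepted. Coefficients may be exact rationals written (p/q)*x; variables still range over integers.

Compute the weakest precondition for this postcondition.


Working backward. After the program, the postcondition ((n != 8 -> 2*y + 6 != -1) and (c - 1 <= -6 or p != 5)) and (1/3)*n + (3*h - 3) != 7 must hold; in canonical form it is (n != 8 -> 2*y != -7) and (c <= -5 or p != 5) and 3*h + (1/3)*n != 10.
Before n := y: (y != 8 -> 2*y != -7) and (c <= -5 or p != 5) and 3*h + (1/3)*y != 10
Before p := 2*y + c + 2: (y != 8 -> 2*y != -7) and (c <= -5 or c + 2*y != 3) and 3*h + (1/3)*y != 10
Before n := p: (y != 8 -> 2*y != -7) and (c <= -5 or c + 2*y != 3) and 3*h + (1/3)*y != 10
Answer: WP = (y != 8 -> 2*y != -7) and (c <= -5 or c + 2*y != 3) and 3*h + (1/3)*y != 10


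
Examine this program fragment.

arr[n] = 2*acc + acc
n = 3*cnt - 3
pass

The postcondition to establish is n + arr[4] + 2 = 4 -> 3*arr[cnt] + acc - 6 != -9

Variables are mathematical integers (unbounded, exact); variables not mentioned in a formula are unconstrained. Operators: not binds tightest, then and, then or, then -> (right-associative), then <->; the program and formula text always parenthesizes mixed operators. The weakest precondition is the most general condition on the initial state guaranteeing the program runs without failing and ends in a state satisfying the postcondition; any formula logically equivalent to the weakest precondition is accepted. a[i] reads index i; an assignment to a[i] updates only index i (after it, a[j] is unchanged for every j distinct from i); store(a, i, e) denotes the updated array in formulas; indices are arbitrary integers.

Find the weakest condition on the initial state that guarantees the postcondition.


Working backward. After the program, the postcondition n + arr[4] + 2 = 4 -> 3*arr[cnt] + acc - 6 != -9 must hold; in canonical form it is arr[4] + n = 2 -> 3*arr[cnt] + acc != -3.
Before skip: arr[4] + n = 2 -> 3*arr[cnt] + acc != -3
Before n := 3*cnt - 3: arr[4] + 3*cnt = 5 -> 3*arr[cnt] + acc != -3
Before arr[n] := 2*acc + acc: store(arr, n, 3*acc)[4] + 3*cnt = 5 -> 3*store(arr, n, 3*acc)[cnt] + acc != -3
Answer: WP = store(arr, n, 3*acc)[4] + 3*cnt = 5 -> 3*store(arr, n, 3*acc)[cnt] + acc != -3


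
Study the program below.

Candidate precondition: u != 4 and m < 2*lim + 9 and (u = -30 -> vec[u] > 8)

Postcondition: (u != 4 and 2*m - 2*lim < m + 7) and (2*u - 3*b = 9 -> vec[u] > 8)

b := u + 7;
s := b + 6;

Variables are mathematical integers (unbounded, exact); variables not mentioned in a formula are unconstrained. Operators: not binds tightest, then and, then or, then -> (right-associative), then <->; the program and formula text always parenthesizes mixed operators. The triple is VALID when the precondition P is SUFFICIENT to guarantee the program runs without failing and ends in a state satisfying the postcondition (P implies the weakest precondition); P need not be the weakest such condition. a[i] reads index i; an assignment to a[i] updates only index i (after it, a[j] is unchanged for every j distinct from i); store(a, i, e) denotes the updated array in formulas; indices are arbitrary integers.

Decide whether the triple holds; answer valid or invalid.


Working backward. After the program, the postcondition (u != 4 and 2*m - 2*lim < m + 7) and (2*u - 3*b = 9 -> vec[u] > 8) must hold; in canonical form it is u != 4 and m < 2*lim + 7 and (2*u = 3*b + 9 -> vec[u] > 8).
Before s := b + 6: u != 4 and m < 2*lim + 7 and (2*u = 3*b + 9 -> vec[u] > 8)
Before b := u + 7: u != 4 and m < 2*lim + 7 and (u = -30 -> vec[u] > 8)
The weakest precondition is u != 4 and m < 2*lim + 7 and (u = -30 -> vec[u] > 8).
Check whether u != 4 and m < 2*lim + 9 and (u = -30 -> vec[u] > 8) implies it.
Countermodel: at the initial state lim = 0, m = 7, u = -31, vec = {[-31] = 8, elsewhere 8}, the precondition holds but the weakest precondition fails.
Answer: invalid


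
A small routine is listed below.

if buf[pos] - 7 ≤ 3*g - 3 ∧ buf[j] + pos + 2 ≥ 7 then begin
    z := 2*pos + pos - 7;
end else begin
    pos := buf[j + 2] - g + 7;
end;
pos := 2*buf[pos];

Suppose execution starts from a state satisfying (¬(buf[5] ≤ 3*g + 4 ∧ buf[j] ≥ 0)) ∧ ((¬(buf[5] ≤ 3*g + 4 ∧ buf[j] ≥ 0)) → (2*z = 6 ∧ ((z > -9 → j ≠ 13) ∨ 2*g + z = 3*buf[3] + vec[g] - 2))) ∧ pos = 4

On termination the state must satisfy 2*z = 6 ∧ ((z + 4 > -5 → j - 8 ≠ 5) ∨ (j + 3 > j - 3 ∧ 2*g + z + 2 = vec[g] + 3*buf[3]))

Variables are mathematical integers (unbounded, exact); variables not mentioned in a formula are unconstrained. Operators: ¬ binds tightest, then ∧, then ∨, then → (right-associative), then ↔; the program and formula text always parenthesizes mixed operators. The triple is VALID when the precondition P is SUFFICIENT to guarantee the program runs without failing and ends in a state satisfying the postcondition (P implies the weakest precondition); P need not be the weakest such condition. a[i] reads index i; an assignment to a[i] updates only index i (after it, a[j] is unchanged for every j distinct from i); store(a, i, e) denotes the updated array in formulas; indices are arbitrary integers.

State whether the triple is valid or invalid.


Working backward. After the program, the postcondition 2*z = 6 ∧ ((z + 4 > -5 → j - 8 ≠ 5) ∨ (j + 3 > j - 3 ∧ 2*g + z + 2 = vec[g] + 3*buf[3])) must hold; in canonical form it is 2*z = 6 ∧ ((z > -9 → j ≠ 13) ∨ 2*g + z = 3*buf[3] + vec[g] - 2).
Before pos := 2*buf[pos]: 2*z = 6 ∧ ((z > -9 → j ≠ 13) ∨ 2*g + z = 3*buf[3] + vec[g] - 2)
Then branch requires 6*pos = 20 ∧ ((3*pos > -2 → j ≠ 13) ∨ 2*g + 3*pos = 3*buf[3] + vec[g] + 5); else branch requires 2*z = 6 ∧ ((z > -9 → j ≠ 13) ∨ 2*g + z = 3*buf[3] + vec[g] - 2).
Before the if: ((buf[pos] ≤ 3*g + 4 ∧ buf[j] + pos ≥ 5) → (6*pos = 20 ∧ ((3*pos > -2 → j ≠ 13) ∨ 2*g + 3*pos = 3*buf[3] + vec[g] + 5))) ∧ ((¬(buf[pos] ≤ 3*g + 4 ∧ buf[j] + pos ≥ 5)) → (2*z = 6 ∧ ((z > -9 → j ≠ 13) ∨ 2*g + z = 3*buf[3] + vec[g] - 2)))
The weakest precondition is ((buf[pos] ≤ 3*g + 4 ∧ buf[j] + pos ≥ 5) → (6*pos = 20 ∧ ((3*pos > -2 → j ≠ 13) ∨ 2*g + 3*pos = 3*buf[3] + vec[g] + 5))) ∧ ((¬(buf[pos] ≤ 3*g + 4 ∧ buf[j] + pos ≥ 5)) → (2*z = 6 ∧ ((z > -9 → j ≠ 13) ∨ 2*g + z = 3*buf[3] + vec[g] - 2))).
Check whether (¬(buf[5] ≤ 3*g + 4 ∧ buf[j] ≥ 0)) ∧ ((¬(buf[5] ≤ 3*g + 4 ∧ buf[j] ≥ 0)) → (2*z = 6 ∧ ((z > -9 → j ≠ 13) ∨ 2*g + z = 3*buf[3] + vec[g] - 2))) ∧ pos = 4 implies it.
Countermodel: at the initial state buf = {[3] = 0, [4] = 0, [5] = 45650, [8] = 1, [15215] = 0, elsewhere 0}, g = 15215, j = 8, pos = 4, vec = {[3] = 30436, [4] = 30436, [5] = 30436, [8] = 30436, [15215] = 30436, elsewhere 30436}, z = 3, the precondition holds but the weakest precondition fails.
Answer: invalid


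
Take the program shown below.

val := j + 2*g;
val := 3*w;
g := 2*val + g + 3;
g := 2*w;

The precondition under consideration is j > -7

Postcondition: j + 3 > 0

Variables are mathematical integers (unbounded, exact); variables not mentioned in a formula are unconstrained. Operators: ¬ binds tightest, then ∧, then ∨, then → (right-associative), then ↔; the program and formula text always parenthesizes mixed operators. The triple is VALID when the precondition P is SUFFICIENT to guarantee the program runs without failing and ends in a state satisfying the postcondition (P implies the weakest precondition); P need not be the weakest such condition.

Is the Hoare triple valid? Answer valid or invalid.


Working backward. After the program, the postcondition j + 3 > 0 must hold; in canonical form it is j > -3.
Before g := 2*w: j > -3
Before g := 2*val + g + 3: j > -3
Before val := 3*w: j > -3
Before val := j + 2*g: j > -3
The weakest precondition is j > -3.
Check whether j > -7 implies it.
Countermodel: at the initial state j = -6, the precondition holds but the weakest precondition fails.
Answer: invalid


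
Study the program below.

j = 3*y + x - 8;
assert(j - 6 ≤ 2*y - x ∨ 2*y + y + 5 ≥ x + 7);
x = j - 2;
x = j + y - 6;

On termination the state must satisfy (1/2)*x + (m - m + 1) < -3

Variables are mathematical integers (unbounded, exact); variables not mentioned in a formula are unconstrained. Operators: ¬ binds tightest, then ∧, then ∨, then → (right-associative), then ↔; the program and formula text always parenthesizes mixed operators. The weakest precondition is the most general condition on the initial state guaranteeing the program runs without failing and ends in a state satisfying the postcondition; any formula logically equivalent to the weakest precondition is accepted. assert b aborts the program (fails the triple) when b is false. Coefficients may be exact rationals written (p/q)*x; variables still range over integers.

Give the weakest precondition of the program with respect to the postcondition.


Working backward. After the program, the postcondition (1/2)*x + (m - m + 1) < -3 must hold; in canonical form it is (1/2)*x < -4.
Before x := j + y - 6: (1/2)*j + (1/2)*y < -1
Before x := j - 2: (1/2)*j + (1/2)*y < -1
Before assert j - 6 ≤ 2*y - x ∨ 2*y + y + 5 ≥ x + 7: (j + x ≤ 2*y + 6 ∨ 3*y ≥ x + 2) ∧ (1/2)*j + (1/2)*y < -1
Before j := 3*y + x - 8: (2*x + y ≤ 14 ∨ 3*y ≥ x + 2) ∧ (1/2)*x + 2*y < 3
Answer: WP = (2*x + y ≤ 14 ∨ 3*y ≥ x + 2) ∧ (1/2)*x + 2*y < 3


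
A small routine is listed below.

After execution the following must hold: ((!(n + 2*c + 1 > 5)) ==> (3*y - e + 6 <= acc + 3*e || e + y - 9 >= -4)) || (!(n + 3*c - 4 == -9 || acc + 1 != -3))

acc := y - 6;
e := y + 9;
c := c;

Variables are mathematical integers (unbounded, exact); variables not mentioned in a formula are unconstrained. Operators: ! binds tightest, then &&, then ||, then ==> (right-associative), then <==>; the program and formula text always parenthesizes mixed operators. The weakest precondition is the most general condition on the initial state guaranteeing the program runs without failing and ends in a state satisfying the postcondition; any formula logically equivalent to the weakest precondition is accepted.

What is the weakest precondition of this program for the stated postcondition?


Working backward. After the program, the postcondition ((!(n + 2*c + 1 > 5)) ==> (3*y - e + 6 <= acc + 3*e || e + y - 9 >= -4)) || (!(n + 3*c - 4 == -9 || acc + 1 != -3)) must hold; in canonical form it is ((!(2*c + n > 4)) ==> (3*y <= acc + 4*e - 6 || e + y >= 5)) || (!(3*c + n == -5 || acc != -4)).
Before c := c: ((!(2*c + n > 4)) ==> (3*y <= acc + 4*e - 6 || e + y >= 5)) || (!(3*c + n == -5 || acc != -4))
Before e := y + 9: ((!(2*c + n > 4)) ==> (acc + y >= -30 || 2*y >= -4)) || (!(3*c + n == -5 || acc != -4))
Before acc := y - 6: ((!(2*c + n > 4)) ==> (2*y >= -24 || 2*y >= -4)) || (!(3*c + n == -5 || y != 2))
Answer: WP = ((!(2*c + n > 4)) ==> (2*y >= -24 || 2*y >= -4)) || (!(3*c + n == -5 || y != 2))


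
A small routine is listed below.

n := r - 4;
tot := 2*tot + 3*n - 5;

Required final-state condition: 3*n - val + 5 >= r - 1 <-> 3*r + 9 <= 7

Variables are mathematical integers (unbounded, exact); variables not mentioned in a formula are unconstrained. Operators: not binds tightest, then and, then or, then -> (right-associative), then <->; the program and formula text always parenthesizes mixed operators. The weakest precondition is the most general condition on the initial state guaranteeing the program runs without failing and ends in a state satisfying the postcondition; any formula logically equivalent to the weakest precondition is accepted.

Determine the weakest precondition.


Working backward. After the program, the postcondition 3*n - val + 5 >= r - 1 <-> 3*r + 9 <= 7 must hold; in canonical form it is 3*n >= r + val - 6 <-> 3*r <= -2.
Before tot := 2*tot + 3*n - 5: 3*n >= r + val - 6 <-> 3*r <= -2
Before n := r - 4: 2*r >= val + 6 <-> 3*r <= -2
Answer: WP = 2*r >= val + 6 <-> 3*r <= -2


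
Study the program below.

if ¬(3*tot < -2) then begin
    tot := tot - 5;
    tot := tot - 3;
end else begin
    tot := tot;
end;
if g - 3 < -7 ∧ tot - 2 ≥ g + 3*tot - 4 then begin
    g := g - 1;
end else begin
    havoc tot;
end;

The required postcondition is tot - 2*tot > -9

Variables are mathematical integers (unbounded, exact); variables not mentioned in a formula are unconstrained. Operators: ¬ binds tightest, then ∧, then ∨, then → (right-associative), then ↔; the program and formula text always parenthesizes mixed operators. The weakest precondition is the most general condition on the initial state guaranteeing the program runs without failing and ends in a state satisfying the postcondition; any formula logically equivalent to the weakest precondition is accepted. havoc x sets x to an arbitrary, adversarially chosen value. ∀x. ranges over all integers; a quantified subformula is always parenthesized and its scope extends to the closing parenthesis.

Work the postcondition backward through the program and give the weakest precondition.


Working backward. After the program, the postcondition tot - 2*tot > -9 must hold; in canonical form it is tot < 9.
Then branch requires tot < 9; else branch requires ∀tot_1. tot_1 < 9.
Before the if: ((g < -4 ∧ g + 2*tot ≤ 2) → tot < 9) ∧ ((¬(g < -4 ∧ g + 2*tot ≤ 2)) → (∀tot_1. tot_1 < 9))
Then branch requires ((g < -4 ∧ g + 2*tot ≤ 18) → tot < 17) ∧ ((¬(g < -4 ∧ g + 2*tot ≤ 18)) → (∀tot_1. tot_1 < 9)); else branch requires ((g < -4 ∧ g + 2*tot ≤ 2) → tot < 9) ∧ ((¬(g < -4 ∧ g + 2*tot ≤ 2)) → (∀tot_1. tot_1 < 9)).
Before the if: ((¬(3*tot < -2)) → (((g < -4 ∧ g + 2*tot ≤ 18) → tot < 17) ∧ ((¬(g < -4 ∧ g + 2*tot ≤ 18)) → (∀tot_1. tot_1 < 9)))) ∧ (3*tot < -2 → (((g < -4 ∧ g + 2*tot ≤ 2) → tot < 9) ∧ ((¬(g < -4 ∧ g + 2*tot ≤ 2)) → (∀tot_1. tot_1 < 9))))
Answer: WP = ((¬(3*tot < -2)) → (((g < -4 ∧ g + 2*tot ≤ 18) → tot < 17) ∧ ((¬(g < -4 ∧ g + 2*tot ≤ 18)) → (∀tot_1. tot_1 < 9)))) ∧ (3*tot < -2 → (((g < -4 ∧ g + 2*tot ≤ 2) → tot < 9) ∧ ((¬(g < -4 ∧ g + 2*tot ≤ 2)) → (∀tot_1. tot_1 < 9))))


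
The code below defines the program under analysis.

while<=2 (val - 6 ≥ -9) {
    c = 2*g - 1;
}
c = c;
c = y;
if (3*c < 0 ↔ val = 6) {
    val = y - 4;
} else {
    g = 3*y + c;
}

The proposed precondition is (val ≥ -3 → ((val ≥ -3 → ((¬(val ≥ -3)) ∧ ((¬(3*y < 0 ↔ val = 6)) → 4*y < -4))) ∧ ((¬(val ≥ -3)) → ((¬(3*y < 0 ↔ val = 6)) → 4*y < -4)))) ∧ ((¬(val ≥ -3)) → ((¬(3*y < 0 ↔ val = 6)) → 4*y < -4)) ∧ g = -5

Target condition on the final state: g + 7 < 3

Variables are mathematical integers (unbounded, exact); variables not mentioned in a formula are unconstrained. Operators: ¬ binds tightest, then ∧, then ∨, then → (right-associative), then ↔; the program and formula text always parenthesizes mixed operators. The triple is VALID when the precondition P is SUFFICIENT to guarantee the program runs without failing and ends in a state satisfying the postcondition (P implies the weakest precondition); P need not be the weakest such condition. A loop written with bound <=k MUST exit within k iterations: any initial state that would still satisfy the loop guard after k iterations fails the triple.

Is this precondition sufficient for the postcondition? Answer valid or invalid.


Working backward. After the program, the postcondition g + 7 < 3 must hold; in canonical form it is g < -4.
Then branch requires g < -4; else branch requires c + 3*y < -4.
Before the if: ((3*c < 0 ↔ val = 6) → g < -4) ∧ ((¬(3*c < 0 ↔ val = 6)) → c + 3*y < -4)
Before c := y: ((3*y < 0 ↔ val = 6) → g < -4) ∧ ((¬(3*y < 0 ↔ val = 6)) → 4*y < -4)
Before c := c: ((3*y < 0 ↔ val = 6) → g < -4) ∧ ((¬(3*y < 0 ↔ val = 6)) → 4*y < -4)
Before the loop (bound <=2), unroll the exhaustion recursion (WP_0 = exit-now case; WP_j = one more guarded iteration, up to j = 2):
  WP_0: (¬(val ≥ -3)) ∧ ((3*y < 0 ↔ val = 6) → g < -4) ∧ ((¬(3*y < 0 ↔ val = 6)) → 4*y < -4)
  WP_1: (val ≥ -3 → ((¬(val ≥ -3)) ∧ ((3*y < 0 ↔ val = 6) → g < -4) ∧ ((¬(3*y < 0 ↔ val = 6)) → 4*y < -4))) ∧ ((¬(val ≥ -3)) → (((3*y < 0 ↔ val = 6) → g < -4) ∧ ((¬(3*y < 0 ↔ val = 6)) → 4*y < -4)))
  WP_2: (val ≥ -3 → ((val ≥ -3 → ((¬(val ≥ -3)) ∧ ((3*y < 0 ↔ val = 6) → g < -4) ∧ ((¬(3*y < 0 ↔ val = 6)) → 4*y < -4))) ∧ ((¬(val ≥ -3)) → (((3*y < 0 ↔ val = 6) → g < -4) ∧ ((¬(3*y < 0 ↔ val = 6)) → 4*y < -4))))) ∧ ((¬(val ≥ -3)) → (((3*y < 0 ↔ val = 6) → g < -4) ∧ ((¬(3*y < 0 ↔ val = 6)) → 4*y < -4)))
So before the loop: (val ≥ -3 → ((val ≥ -3 → ((¬(val ≥ -3)) ∧ ((3*y < 0 ↔ val = 6) → g < -4) ∧ ((¬(3*y < 0 ↔ val = 6)) → 4*y < -4))) ∧ ((¬(val ≥ -3)) → (((3*y < 0 ↔ val = 6) → g < -4) ∧ ((¬(3*y < 0 ↔ val = 6)) → 4*y < -4))))) ∧ ((¬(val ≥ -3)) → (((3*y < 0 ↔ val = 6) → g < -4) ∧ ((¬(3*y < 0 ↔ val = 6)) → 4*y < -4)))
The weakest precondition is (val ≥ -3 → ((val ≥ -3 → ((¬(val ≥ -3)) ∧ ((3*y < 0 ↔ val = 6) → g < -4) ∧ ((¬(3*y < 0 ↔ val = 6)) → 4*y < -4))) ∧ ((¬(val ≥ -3)) → (((3*y < 0 ↔ val = 6) → g < -4) ∧ ((¬(3*y < 0 ↔ val = 6)) → 4*y < -4))))) ∧ ((¬(val ≥ -3)) → (((3*y < 0 ↔ val = 6) → g < -4) ∧ ((¬(3*y < 0 ↔ val = 6)) → 4*y < -4))).
Check whether (val ≥ -3 → ((val ≥ -3 → ((¬(val ≥ -3)) ∧ ((¬(3*y < 0 ↔ val = 6)) → 4*y < -4))) ∧ ((¬(val ≥ -3)) → ((¬(3*y < 0 ↔ val = 6)) → 4*y < -4)))) ∧ ((¬(val ≥ -3)) → ((¬(3*y < 0 ↔ val = 6)) → 4*y < -4)) ∧ g = -5 implies it.
Every state satisfying the precondition satisfies the weakest precondition: the implication holds.
Answer: valid


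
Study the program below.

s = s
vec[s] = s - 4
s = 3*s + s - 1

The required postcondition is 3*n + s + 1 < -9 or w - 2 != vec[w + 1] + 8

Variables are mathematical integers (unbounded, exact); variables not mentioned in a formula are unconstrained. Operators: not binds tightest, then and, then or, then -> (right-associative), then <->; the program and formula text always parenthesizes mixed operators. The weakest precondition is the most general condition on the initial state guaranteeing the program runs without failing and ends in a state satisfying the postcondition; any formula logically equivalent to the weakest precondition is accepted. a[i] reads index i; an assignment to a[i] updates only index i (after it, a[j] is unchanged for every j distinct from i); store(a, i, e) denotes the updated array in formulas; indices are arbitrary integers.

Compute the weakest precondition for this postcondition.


Working backward. After the program, the postcondition 3*n + s + 1 < -9 or w - 2 != vec[w + 1] + 8 must hold; in canonical form it is 3*n + s < -10 or w != vec[w + 1] + 10.
Before s := 3*s + s - 1: 3*n + 4*s < -9 or w != vec[w + 1] + 10
Before vec[s] := s - 4: 3*n + 4*s < -9 or w != store(vec, s, s - 4)[w + 1] + 10
Before s := s: 3*n + 4*s < -9 or w != store(vec, s, s - 4)[w + 1] + 10
Answer: WP = 3*n + 4*s < -9 or w != store(vec, s, s - 4)[w + 1] + 10


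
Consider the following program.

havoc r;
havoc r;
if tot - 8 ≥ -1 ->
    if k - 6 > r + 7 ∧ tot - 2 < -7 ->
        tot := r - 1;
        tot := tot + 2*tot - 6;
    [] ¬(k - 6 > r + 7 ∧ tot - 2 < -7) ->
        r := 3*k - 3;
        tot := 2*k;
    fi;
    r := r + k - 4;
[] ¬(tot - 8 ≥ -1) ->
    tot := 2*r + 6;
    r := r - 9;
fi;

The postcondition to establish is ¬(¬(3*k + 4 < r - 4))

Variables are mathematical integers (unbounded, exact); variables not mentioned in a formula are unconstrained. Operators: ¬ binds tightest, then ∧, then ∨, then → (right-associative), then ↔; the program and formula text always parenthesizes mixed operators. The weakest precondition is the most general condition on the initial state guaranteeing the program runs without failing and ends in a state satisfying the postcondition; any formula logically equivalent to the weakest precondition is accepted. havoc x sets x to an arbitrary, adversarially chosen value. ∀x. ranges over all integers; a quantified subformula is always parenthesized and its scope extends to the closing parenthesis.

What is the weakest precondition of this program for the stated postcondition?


Working backward. After the program, the postcondition ¬(¬(3*k + 4 < r - 4)) must hold; in canonical form it is 3*k < r - 8.
Then branch requires ((k > r + 13 ∧ tot < -5) → 2*k < r - 12) ∧ ((¬(k > r + 13 ∧ tot < -5)) → k > 15); else branch requires 3*k < r - 17.
Before the if: (tot ≥ 7 → (((k > r + 13 ∧ tot < -5) → 2*k < r - 12) ∧ ((¬(k > r + 13 ∧ tot < -5)) → k > 15))) ∧ ((¬(tot ≥ 7)) → 3*k < r - 17)
Before havoc r: ∀r_1. ((tot ≥ 7 → (((k > r_1 + 13 ∧ tot < -5) → 2*k < r_1 - 12) ∧ ((¬(k > r_1 + 13 ∧ tot < -5)) → k > 15))) ∧ ((¬(tot ≥ 7)) → 3*k < r_1 - 17))
Before havoc r: ∀r_1. ((tot ≥ 7 → (((k > r_1 + 13 ∧ tot < -5) → 2*k < r_1 - 12) ∧ ((¬(k > r_1 + 13 ∧ tot < -5)) → k > 15))) ∧ ((¬(tot ≥ 7)) → 3*k < r_1 - 17))
Answer: WP = ∀r_1. ((tot ≥ 7 → (((k > r_1 + 13 ∧ tot < -5) → 2*k < r_1 - 12) ∧ ((¬(k > r_1 + 13 ∧ tot < -5)) → k > 15))) ∧ ((¬(tot ≥ 7)) → 3*k < r_1 - 17))


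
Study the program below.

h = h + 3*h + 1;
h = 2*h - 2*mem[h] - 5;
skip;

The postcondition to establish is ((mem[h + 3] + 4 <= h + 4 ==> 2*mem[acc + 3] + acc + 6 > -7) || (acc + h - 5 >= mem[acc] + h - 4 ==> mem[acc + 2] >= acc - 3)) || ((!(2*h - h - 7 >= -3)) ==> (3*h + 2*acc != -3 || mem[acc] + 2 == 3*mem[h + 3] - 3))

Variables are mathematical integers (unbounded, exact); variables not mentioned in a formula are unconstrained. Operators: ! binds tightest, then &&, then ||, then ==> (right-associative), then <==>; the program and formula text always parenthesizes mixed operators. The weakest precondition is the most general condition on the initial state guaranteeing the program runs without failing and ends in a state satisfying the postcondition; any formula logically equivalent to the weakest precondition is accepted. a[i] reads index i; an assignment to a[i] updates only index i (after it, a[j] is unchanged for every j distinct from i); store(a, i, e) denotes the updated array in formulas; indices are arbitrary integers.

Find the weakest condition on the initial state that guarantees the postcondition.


Working backward. After the program, the postcondition ((mem[h + 3] + 4 <= h + 4 ==> 2*mem[acc + 3] + acc + 6 > -7) || (acc + h - 5 >= mem[acc] + h - 4 ==> mem[acc + 2] >= acc - 3)) || ((!(2*h - h - 7 >= -3)) ==> (3*h + 2*acc != -3 || mem[acc] + 2 == 3*mem[h + 3] - 3)) must hold; in canonical form it is (mem[h + 3] <= h ==> 2*mem[acc + 3] + acc > -13) || (acc >= mem[acc] + 1 ==> mem[acc + 2] >= acc - 3) || ((!(h >= 4)) ==> (2*acc + 3*h != -3 || mem[acc] == 3*mem[h + 3] - 5)).
Before skip: (mem[h + 3] <= h ==> 2*mem[acc + 3] + acc > -13) || (acc >= mem[acc] + 1 ==> mem[acc + 2] >= acc - 3) || ((!(h >= 4)) ==> (2*acc + 3*h != -3 || mem[acc] == 3*mem[h + 3] - 5))
Before h := 2*h - 2*mem[h] - 5: (mem[-2*mem[h] + 2*h - 2] + 2*mem[h] <= 2*h - 5 ==> 2*mem[acc + 3] + acc > -13) || (acc >= mem[acc] + 1 ==> mem[acc + 2] >= acc - 3) || ((!(2*h >= 2*mem[h] + 9)) ==> (2*acc + 6*h != 6*mem[h] + 12 || mem[acc] == 3*mem[-2*mem[h] + 2*h - 2] - 5))
Before h := h + 3*h + 1: (mem[-2*mem[4*h + 1] + 8*h] + 2*mem[4*h + 1] <= 8*h - 3 ==> 2*mem[acc + 3] + acc > -13) || (acc >= mem[acc] + 1 ==> mem[acc + 2] >= acc - 3) || ((!(8*h >= 2*mem[4*h + 1] + 7)) ==> (2*acc + 24*h != 6*mem[4*h + 1] + 6 || mem[acc] == 3*mem[-2*mem[4*h + 1] + 8*h] - 5))
Answer: WP = (mem[-2*mem[4*h + 1] + 8*h] + 2*mem[4*h + 1] <= 8*h - 3 ==> 2*mem[acc + 3] + acc > -13) || (acc >= mem[acc] + 1 ==> mem[acc + 2] >= acc - 3) || ((!(8*h >= 2*mem[4*h + 1] + 7)) ==> (2*acc + 24*h != 6*mem[4*h + 1] + 6 || mem[acc] == 3*mem[-2*mem[4*h + 1] + 8*h] - 5))


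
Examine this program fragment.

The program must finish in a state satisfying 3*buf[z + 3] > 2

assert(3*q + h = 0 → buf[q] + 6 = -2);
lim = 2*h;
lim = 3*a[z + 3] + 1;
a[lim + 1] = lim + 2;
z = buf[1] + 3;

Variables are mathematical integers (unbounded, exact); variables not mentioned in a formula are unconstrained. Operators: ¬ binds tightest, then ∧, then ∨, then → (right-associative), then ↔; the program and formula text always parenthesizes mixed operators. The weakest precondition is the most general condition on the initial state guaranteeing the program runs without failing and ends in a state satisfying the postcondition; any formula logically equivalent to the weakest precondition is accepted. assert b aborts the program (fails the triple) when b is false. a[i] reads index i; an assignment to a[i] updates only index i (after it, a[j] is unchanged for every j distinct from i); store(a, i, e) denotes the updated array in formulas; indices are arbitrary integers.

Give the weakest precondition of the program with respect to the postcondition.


Working backward. After the program, 3*buf[z + 3] > 2 must hold.
Before z := buf[1] + 3: 3*buf[buf[1] + 6] > 2
Before a[lim + 1] := lim + 2: 3*buf[buf[1] + 6] > 2
Before lim := 3*a[z + 3] + 1: 3*buf[buf[1] + 6] > 2
Before lim := 2*h: 3*buf[buf[1] + 6] > 2
Before assert 3*q + h = 0 → buf[q] + 6 = -2: (h + 3*q = 0 → buf[q] = -8) ∧ 3*buf[buf[1] + 6] > 2
Answer: WP = (h + 3*q = 0 → buf[q] = -8) ∧ 3*buf[buf[1] + 6] > 2


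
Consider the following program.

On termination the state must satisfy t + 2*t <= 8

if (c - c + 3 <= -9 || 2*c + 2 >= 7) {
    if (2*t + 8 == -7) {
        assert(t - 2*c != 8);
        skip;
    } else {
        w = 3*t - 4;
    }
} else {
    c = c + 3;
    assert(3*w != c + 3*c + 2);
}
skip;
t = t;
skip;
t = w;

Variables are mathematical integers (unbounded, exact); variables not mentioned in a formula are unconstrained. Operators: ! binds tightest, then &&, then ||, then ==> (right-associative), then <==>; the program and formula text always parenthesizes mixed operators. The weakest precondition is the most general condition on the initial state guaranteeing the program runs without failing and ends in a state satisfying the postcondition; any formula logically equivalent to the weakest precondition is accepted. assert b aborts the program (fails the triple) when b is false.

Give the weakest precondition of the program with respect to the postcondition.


Working backward. After the program, the postcondition t + 2*t <= 8 must hold; in canonical form it is 3*t <= 8.
Before t := w: 3*w <= 8
Before skip: 3*w <= 8
Before t := t: 3*w <= 8
Before skip: 3*w <= 8
Then branch requires (2*t == -15 ==> (t != 2*c + 8 && 3*w <= 8)) && ((!(2*t == -15)) ==> 9*t <= 20); else branch requires 3*w != 4*c + 14 && 3*w <= 8.
Before the if: (2*c >= 5 ==> ((2*t == -15 ==> (t != 2*c + 8 && 3*w <= 8)) && ((!(2*t == -15)) ==> 9*t <= 20))) && ((!(2*c >= 5)) ==> (3*w != 4*c + 14 && 3*w <= 8))
Answer: WP = (2*c >= 5 ==> ((2*t == -15 ==> (t != 2*c + 8 && 3*w <= 8)) && ((!(2*t == -15)) ==> 9*t <= 20))) && ((!(2*c >= 5)) ==> (3*w != 4*c + 14 && 3*w <= 8))


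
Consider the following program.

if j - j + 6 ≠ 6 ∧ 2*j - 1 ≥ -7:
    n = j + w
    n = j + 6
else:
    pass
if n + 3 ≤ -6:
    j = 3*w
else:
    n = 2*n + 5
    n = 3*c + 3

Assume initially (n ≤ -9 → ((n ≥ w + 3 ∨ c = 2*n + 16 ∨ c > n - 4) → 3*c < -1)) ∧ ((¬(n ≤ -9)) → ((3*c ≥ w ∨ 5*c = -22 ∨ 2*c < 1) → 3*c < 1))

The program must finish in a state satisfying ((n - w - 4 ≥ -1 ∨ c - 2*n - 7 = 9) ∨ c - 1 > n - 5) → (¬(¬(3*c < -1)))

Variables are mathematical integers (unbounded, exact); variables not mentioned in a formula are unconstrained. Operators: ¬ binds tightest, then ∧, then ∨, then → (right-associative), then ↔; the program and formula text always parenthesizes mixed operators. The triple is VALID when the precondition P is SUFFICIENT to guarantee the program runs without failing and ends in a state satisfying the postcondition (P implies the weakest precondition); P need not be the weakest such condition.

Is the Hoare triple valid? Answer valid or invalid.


Working backward. After the program, the postcondition ((n - w - 4 ≥ -1 ∨ c - 2*n - 7 = 9) ∨ c - 1 > n - 5) → (¬(¬(3*c < -1))) must hold; in canonical form it is (n ≥ w + 3 ∨ c = 2*n + 16 ∨ c > n - 4) → 3*c < -1.
Then branch requires (n ≥ w + 3 ∨ c = 2*n + 16 ∨ c > n - 4) → 3*c < -1; else branch requires (3*c ≥ w ∨ 5*c = -22 ∨ 2*c < 1) → 3*c < -1.
Before the if: (n ≤ -9 → ((n ≥ w + 3 ∨ c = 2*n + 16 ∨ c > n - 4) → 3*c < -1)) ∧ ((¬(n ≤ -9)) → ((3*c ≥ w ∨ 5*c = -22 ∨ 2*c < 1) → 3*c < -1))
Then branch requires (j ≤ -15 → ((j ≥ w - 3 ∨ c = 2*j + 28 ∨ c > j + 2) → 3*c < -1)) ∧ ((¬(j ≤ -15)) → ((3*c ≥ w ∨ 5*c = -22 ∨ 2*c < 1) → 3*c < -1)); else branch requires (n ≤ -9 → ((n ≥ w + 3 ∨ c = 2*n + 16 ∨ c > n - 4) → 3*c < -1)) ∧ ((¬(n ≤ -9)) → ((3*c ≥ w ∨ 5*c = -22 ∨ 2*c < 1) → 3*c < -1)).
Before the if: (n ≤ -9 → ((n ≥ w + 3 ∨ c = 2*n + 16 ∨ c > n - 4) → 3*c < -1)) ∧ ((¬(n ≤ -9)) → ((3*c ≥ w ∨ 5*c = -22 ∨ 2*c < 1) → 3*c < -1))
The weakest precondition is (n ≤ -9 → ((n ≥ w + 3 ∨ c = 2*n + 16 ∨ c > n - 4) → 3*c < -1)) ∧ ((¬(n ≤ -9)) → ((3*c ≥ w ∨ 5*c = -22 ∨ 2*c < 1) → 3*c < -1)).
Check whether (n ≤ -9 → ((n ≥ w + 3 ∨ c = 2*n + 16 ∨ c > n - 4) → 3*c < -1)) ∧ ((¬(n ≤ -9)) → ((3*c ≥ w ∨ 5*c = -22 ∨ 2*c < 1) → 3*c < 1)) implies it.
Countermodel: at the initial state c = 0, n = -8, w = 0, the precondition holds but the weakest precondition fails.
Answer: invalid


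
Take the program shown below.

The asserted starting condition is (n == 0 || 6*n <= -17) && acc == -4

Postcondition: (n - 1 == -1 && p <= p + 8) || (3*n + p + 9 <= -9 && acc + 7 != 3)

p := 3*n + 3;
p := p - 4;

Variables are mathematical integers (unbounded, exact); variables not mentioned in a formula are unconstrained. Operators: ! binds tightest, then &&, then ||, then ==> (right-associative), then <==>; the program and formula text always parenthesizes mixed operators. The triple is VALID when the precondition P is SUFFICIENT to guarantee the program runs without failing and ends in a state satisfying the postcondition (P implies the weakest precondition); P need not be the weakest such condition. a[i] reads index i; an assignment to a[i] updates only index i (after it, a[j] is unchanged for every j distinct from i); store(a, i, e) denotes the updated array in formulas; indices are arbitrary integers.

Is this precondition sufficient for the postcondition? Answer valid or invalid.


Working backward. After the program, the postcondition (n - 1 == -1 && p <= p + 8) || (3*n + p + 9 <= -9 && acc + 7 != 3) must hold; in canonical form it is n == 0 || (3*n + p <= -18 && acc != -4).
Before p := p - 4: n == 0 || (3*n + p <= -14 && acc != -4)
Before p := 3*n + 3: n == 0 || (6*n <= -17 && acc != -4)
The weakest precondition is n == 0 || (6*n <= -17 && acc != -4).
Check whether (n == 0 || 6*n <= -17) && acc == -4 implies it.
Countermodel: at the initial state acc = -4, n = -3, the precondition holds but the weakest precondition fails.
Answer: invalid


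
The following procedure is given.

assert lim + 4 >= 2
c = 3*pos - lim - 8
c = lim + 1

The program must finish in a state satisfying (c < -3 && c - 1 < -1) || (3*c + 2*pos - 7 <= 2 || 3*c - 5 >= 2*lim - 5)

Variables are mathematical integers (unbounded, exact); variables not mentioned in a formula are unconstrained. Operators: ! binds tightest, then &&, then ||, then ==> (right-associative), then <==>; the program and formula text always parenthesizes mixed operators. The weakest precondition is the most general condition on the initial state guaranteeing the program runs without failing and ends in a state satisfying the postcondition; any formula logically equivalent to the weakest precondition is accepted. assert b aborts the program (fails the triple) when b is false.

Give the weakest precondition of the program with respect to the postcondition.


Working backward. After the program, the postcondition (c < -3 && c - 1 < -1) || (3*c + 2*pos - 7 <= 2 || 3*c - 5 >= 2*lim - 5) must hold; in canonical form it is (c < -3 && c < 0) || 3*c + 2*pos <= 9 || 3*c >= 2*lim.
Before c := lim + 1: (lim < -4 && lim < -1) || 3*lim + 2*pos <= 6 || lim >= -3
Before c := 3*pos - lim - 8: (lim < -4 && lim < -1) || 3*lim + 2*pos <= 6 || lim >= -3
Before assert lim + 4 >= 2: lim >= -2 && ((lim < -4 && lim < -1) || 3*lim + 2*pos <= 6 || lim >= -3)
Answer: WP = lim >= -2 && ((lim < -4 && lim < -1) || 3*lim + 2*pos <= 6 || lim >= -3)


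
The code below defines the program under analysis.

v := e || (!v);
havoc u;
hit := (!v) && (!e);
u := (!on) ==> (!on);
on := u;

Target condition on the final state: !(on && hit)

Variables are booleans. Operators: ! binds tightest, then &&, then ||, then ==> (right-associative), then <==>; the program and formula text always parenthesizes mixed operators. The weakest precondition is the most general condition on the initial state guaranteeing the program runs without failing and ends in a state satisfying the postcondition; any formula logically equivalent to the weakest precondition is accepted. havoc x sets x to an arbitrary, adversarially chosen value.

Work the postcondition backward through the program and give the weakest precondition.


Working backward. After the program, !(on && hit) must hold.
Before on := u: !(u && hit)
Before u := (!on) ==> (!on): !hit
Before hit := (!v) && (!e): !((!v) && (!e))
Before havoc u: !((!v) && (!e))
Before v := e || (!v): !((!(e || (!v))) && (!e))
Answer: WP = !((!(e || (!v))) && (!e))
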